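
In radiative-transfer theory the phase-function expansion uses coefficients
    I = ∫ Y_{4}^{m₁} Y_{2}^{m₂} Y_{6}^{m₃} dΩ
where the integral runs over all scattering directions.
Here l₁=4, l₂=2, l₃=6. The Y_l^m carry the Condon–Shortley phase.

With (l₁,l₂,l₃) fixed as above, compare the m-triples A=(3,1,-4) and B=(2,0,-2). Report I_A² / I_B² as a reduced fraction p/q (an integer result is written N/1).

10/7

l's match ⇒ only the (l;m) 3-j factors differ between A and B.
A: triangle coeff Δ(4,2,6) = 1/6435; Σ_t [0,0]: t=0:+1/30240 = 1/30240; (3j)²=16/429 [(4 2 6; 3 1 -4)], sign=+1
B: triangle coeff Δ(4,2,6) = 1/6435; Σ_t [0,0]: t=0:+1/5760 = 1/5760; (3j)²=56/2145 [(4 2 6; 2 0 -2)], sign=+1
I_A²/I_B² = (16/429)/(56/2145) = 10/7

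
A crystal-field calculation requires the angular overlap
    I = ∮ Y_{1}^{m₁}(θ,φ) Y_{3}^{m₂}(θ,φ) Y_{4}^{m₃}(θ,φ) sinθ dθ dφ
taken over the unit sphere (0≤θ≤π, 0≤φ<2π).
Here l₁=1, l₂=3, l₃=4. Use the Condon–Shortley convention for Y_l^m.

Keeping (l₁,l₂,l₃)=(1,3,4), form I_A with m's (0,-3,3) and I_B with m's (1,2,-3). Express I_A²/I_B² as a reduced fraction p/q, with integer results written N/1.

1/3

l's match ⇒ only the (l;m) 3-j factors differ between A and B.
A: triangle coeff Δ(1,3,4) = 1/252; Σ_t [0,0]: t=0:+1/720 = 1/720; (3j)²=1/36 [(1 3 4; 0 -3 3)], sign=-1
B: triangle coeff Δ(1,3,4) = 1/252; Σ_t [0,0]: t=0:+1/240 = 1/240; (3j)²=1/12 [(1 3 4; 1 2 -3)], sign=-1
I_A²/I_B² = (1/36)/(1/12) = 1/3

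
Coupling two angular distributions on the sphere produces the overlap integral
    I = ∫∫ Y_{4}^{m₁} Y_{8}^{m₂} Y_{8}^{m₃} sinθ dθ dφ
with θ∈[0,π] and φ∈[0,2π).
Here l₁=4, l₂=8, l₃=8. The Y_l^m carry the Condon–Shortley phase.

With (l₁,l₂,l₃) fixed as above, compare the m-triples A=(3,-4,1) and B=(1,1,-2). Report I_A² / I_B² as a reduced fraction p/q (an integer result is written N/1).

1375/686

l's match ⇒ only the (l;m) 3-j factors differ between A and B.
A: triangle coeff Δ(4,8,8) = 1/185175900; Σ_t [0,1]: t=0:+1/139345920 t=1:−1/313528320 = 1/250822656; (3j)²=1375/151164 [(4 8 8; 3 -4 1)], sign=-1
B: triangle coeff Δ(4,8,8) = 1/185175900; Σ_t [0,3]: t=0:+1/313528320 t=1:−1/23224320 t=2:+1/14515200 t=3:−1/74649600 = 7/447897600; (3j)²=343/75582 [(4 8 8; 1 1 -2)], sign=+1
I_A²/I_B² = (1375/151164)/(343/75582) = 1375/686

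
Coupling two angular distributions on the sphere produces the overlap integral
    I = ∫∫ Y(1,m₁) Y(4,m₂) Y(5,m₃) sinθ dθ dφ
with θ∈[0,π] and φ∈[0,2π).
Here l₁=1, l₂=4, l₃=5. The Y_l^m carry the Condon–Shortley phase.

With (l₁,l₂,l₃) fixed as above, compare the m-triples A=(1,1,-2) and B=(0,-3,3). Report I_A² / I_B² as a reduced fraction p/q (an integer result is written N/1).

21/16

l's match ⇒ only the (l;m) 3-j factors differ between A and B.
A: triangle coeff Δ(1,4,5) = 1/495; Σ_t [0,0]: t=0:+1/1440 = 1/1440; (3j)²=7/165 [(1 4 5; 1 1 -2)], sign=-1
B: triangle coeff Δ(1,4,5) = 1/495; Σ_t [0,0]: t=0:+1/5040 = 1/5040; (3j)²=16/495 [(1 4 5; 0 -3 3)], sign=+1
I_A²/I_B² = (7/165)/(16/495) = 21/16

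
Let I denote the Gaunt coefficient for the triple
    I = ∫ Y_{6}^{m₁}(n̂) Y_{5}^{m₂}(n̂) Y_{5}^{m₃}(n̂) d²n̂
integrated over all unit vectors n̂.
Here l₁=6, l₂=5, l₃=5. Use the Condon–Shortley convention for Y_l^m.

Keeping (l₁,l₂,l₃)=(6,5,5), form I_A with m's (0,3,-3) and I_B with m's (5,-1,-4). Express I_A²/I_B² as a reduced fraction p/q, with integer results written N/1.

Shared (l₁,l₂,l₃)=(6,5,5): N and (l;000)² cancel in I_A²/I_B².
A: Δ = 6!·6!·4!/17! = 1/28588560; Racah Σ t=4..6: t=4:+1/55296 t=5:−1/86400 t=6:+1/2073600 = 29/4147200; ⇒ 3j(6 5 5; 0 3 -3)² = 841/145860, sgn +1
B: Δ = 6!·6!·4!/17! = 1/28588560; Racah Σ t=0..1: t=0:+1/2073600 t=1:−1/518400 = -1/691200; ⇒ 3j(6 5 5; 5 -1 -4)² = 81/4420, sgn +1
I_A²/I_B² = (841/145860)/(81/4420) = 841/2673

841/2673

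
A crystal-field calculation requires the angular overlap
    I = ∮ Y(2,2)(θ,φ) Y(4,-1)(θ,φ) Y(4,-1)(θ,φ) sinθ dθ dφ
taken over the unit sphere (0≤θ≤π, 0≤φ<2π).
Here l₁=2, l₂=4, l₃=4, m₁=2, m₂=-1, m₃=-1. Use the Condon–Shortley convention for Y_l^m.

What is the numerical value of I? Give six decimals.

Checks pass: Σm=0; 10 even; l₃=4∈[2,6].
(2·2+1)(2·4+1)(2·4+1) = 405
Δ: 2! 2! 6! / 11! → 1/13860
sum: t=0:+1/192 t=1:−1/36 t=2:+1/192 = -5/288
3j²(2 4 4; 0 0 0) = Δ·Π!·Σ² = 20/693  (sign -1)
sum: t=0:+1/144 = 1/144
3j²(2 4 4; 2 -1 -1) = Δ·Π!·Σ² = 10/231  (sign -1)
combine: 4πI² = 405·20/693·10/231 = 3000/5929
take √, sign +1: I = 0.20066192

0.200662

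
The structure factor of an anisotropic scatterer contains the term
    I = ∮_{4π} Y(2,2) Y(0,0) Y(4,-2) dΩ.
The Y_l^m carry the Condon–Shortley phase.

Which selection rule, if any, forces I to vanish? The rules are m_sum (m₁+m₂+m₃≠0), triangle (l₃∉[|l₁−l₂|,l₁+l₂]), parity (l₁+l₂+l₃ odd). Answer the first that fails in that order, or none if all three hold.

azimuthal sum: 2 + 0 − 2 = 0  ✓
2 ≤ 4 ≤ 2 (triangle on l)  ✗
L = 2 + 0 + 4 = 6 (even)

triangle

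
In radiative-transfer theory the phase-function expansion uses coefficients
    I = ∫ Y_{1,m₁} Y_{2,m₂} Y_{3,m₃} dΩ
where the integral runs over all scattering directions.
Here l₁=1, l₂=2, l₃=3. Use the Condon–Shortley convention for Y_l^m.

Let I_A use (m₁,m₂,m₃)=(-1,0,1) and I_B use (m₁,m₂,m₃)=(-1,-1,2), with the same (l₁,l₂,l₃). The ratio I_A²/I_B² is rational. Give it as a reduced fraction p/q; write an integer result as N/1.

l's match ⇒ only the (l;m) 3-j factors differ between A and B.
A: triangle coeff Δ(1,2,3) = 1/105; Σ_t [0,0]: t=0:+1/8 = 1/8; (3j)²=2/35 [(1 2 3; -1 0 1)], sign=+1
B: triangle coeff Δ(1,2,3) = 1/105; Σ_t [0,0]: t=0:+1/12 = 1/12; (3j)²=2/21 [(1 2 3; -1 -1 2)], sign=-1
I_A²/I_B² = (2/35)/(2/21) = 3/5

3/5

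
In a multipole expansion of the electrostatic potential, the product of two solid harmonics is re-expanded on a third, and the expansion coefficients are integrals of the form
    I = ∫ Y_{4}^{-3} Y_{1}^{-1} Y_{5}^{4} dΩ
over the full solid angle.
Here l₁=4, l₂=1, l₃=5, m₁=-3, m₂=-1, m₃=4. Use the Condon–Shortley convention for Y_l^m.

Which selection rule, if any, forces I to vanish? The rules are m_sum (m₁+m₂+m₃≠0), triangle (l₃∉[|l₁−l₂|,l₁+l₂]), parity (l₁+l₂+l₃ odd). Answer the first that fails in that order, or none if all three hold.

m₁+m₂+m₃ = -3 − 1 + 4 = 0  ✓
triangle: |4−1|=3 ≤ l₃=5 ≤ 4+1=5  ✓
parity: l₁+l₂+l₃ = 10 is even  ✓

none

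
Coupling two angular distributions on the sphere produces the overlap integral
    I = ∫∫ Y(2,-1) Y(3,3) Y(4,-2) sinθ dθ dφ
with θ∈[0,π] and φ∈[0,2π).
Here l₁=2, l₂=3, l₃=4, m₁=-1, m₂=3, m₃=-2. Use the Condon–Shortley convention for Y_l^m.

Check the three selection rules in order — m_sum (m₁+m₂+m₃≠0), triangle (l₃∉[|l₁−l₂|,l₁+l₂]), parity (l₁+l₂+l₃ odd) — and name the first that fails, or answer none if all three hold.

parity

azimuthal sum: -1 + 3 − 2 = 0  ✓
1 ≤ 4 ≤ 5 (triangle on l)  ✓
L = 2 + 3 + 4 = 9 (odd)  ✗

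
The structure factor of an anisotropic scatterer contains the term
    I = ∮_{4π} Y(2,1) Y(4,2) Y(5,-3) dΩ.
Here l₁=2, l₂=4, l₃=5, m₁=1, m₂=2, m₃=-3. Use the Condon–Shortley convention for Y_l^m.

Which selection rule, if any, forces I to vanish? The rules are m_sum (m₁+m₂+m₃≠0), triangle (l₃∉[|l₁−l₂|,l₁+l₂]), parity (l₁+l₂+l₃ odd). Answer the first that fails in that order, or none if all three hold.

parity

m₁+m₂+m₃ = 1 + 2 − 3 = 0  ✓
triangle: |2−4|=2 ≤ l₃=5 ≤ 2+4=6  ✓
parity: l₁+l₂+l₃ = 11 is odd  ✗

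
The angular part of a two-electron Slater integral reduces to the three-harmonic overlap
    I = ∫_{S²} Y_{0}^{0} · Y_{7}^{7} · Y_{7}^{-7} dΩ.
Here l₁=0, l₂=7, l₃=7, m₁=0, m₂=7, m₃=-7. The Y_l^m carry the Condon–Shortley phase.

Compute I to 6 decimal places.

-0.282095

m-sum 0 ✓  L=14 even ✓  7≤7≤7 ✓
Π(2lᵢ+1) = 1×15×15 = 225
triangle coeff Δ(0,7,7) = 1/15
Σ_t [0,0]: t=0:+1/25401600 = 1/25401600
(3j)²=1/15 [(0 7 7; 0 0 0)], sign=-1
Σ_t [0,0]: t=0:+1/87178291200 = 1/87178291200
(3j)²=1/15 [(0 7 7; 0 7 -7)], sign=+1
⇒ 4πI² = 1/1
I = (-1)√(1/1/(4π)) = -0.28209479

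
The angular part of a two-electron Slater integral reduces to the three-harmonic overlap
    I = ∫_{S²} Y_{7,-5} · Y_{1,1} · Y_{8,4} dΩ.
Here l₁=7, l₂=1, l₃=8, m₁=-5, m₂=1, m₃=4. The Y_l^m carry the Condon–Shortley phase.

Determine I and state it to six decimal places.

0.074948

m-sum 0 ✓  L=16 even ✓  6≤8≤8 ✓
Π(2lᵢ+1) = 15×3×17 = 765
triangle coeff Δ(7,1,8) = 1/2040
Σ_t [0,0]: t=0:+1/25401600 = 1/25401600
(3j)²=8/255 [(7 1 8; 0 0 0)], sign=+1
Σ_t [0,0]: t=0:+1/1916006400 = 1/1916006400
(3j)²=1/340 [(7 1 8; -5 1 4)], sign=+1
⇒ 4πI² = 6/85
I = (+1)√(6/85/(4π)) = 0.07494820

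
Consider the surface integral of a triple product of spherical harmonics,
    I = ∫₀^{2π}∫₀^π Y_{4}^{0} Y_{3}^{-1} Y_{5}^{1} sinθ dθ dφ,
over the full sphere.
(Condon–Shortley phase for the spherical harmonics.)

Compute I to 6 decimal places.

Rules hold: Σm=0, L=12 even, 1≤5≤7.
N = 9·7·11 = 693
Δ = 2!·6!·4!/13! = 1/180180
Racah Σ t=0..2: t=0:+1/576 t=1:−1/144 t=2:+1/576 = -1/288
⇒ 3j(4 3 5; 0 0 0)² = 20/1001, sgn +1
Racah Σ t=0..2: t=0:+1/384 t=1:−1/216 t=2:+1/2304 = -11/6912
⇒ 3j(4 3 5; 0 -1 1)² = 11/1638, sgn -1
4πI² = N·(3j₀)²·(3jₘ)² = 110/1183
I = -1·√(0.0929839/4π) = -0.08601992

-0.086020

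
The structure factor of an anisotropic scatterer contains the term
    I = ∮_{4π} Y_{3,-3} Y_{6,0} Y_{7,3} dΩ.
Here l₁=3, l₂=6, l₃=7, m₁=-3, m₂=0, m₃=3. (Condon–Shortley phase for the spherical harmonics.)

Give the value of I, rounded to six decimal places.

0.186383

m-sum 0 ✓  L=16 even ✓  3≤7≤9 ✓
Π(2lᵢ+1) = 7×13×15 = 1365
triangle coeff Δ(3,6,7) = 1/2042040
Σ_t [0,2]: t=0:+1/207360 t=1:−1/57600 t=2:+1/207360 = -1/129600
(3j)²=168/12155 [(3 6 7; 0 0 0)], sign=+1
Σ_t [2,2]: t=2:+1/829440 = 1/829440
(3j)²=225/9724 [(3 6 7; -3 0 3)], sign=+1
⇒ 4πI² = 198450/454597
I = (+1)√(198450/454597/(4π)) = 0.18638345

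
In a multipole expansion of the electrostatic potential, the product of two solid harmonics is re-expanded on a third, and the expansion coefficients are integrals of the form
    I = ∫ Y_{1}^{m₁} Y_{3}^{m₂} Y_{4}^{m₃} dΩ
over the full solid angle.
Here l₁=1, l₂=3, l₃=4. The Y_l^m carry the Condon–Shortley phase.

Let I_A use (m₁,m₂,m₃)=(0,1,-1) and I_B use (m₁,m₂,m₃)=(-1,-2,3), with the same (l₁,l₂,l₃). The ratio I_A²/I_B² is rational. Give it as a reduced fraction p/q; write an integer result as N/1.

5/7

l's match ⇒ only the (l;m) 3-j factors differ between A and B.
A: triangle coeff Δ(1,3,4) = 1/252; Σ_t [0,0]: t=0:+1/48 = 1/48; (3j)²=5/84 [(1 3 4; 0 1 -1)], sign=-1
B: triangle coeff Δ(1,3,4) = 1/252; Σ_t [0,0]: t=0:+1/240 = 1/240; (3j)²=1/12 [(1 3 4; -1 -2 3)], sign=-1
I_A²/I_B² = (5/84)/(1/12) = 5/7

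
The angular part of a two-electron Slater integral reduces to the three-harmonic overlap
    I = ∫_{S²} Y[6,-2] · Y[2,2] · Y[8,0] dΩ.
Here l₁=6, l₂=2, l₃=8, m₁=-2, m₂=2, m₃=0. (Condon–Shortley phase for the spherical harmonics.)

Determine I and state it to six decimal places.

0.071001

Checks pass: Σm=0; 16 even; l₃=8∈[4,8].
(2·6+1)(2·2+1)(2·8+1) = 1105
Δ: 0! 12! 4! / 17! → 1/30940
sum: t=0:+1/2073600 = 1/2073600
3j²(6 2 8; 0 0 0) = Δ·Π!·Σ² = 28/1105  (sign +1)
sum: t=0:+1/23224320 = 1/23224320
3j²(6 2 8; -2 2 0) = Δ·Π!·Σ² = 1/442  (sign +1)
combine: 4πI² = 1105·28/1105·1/442 = 14/221
take √, sign +1: I = 0.07100075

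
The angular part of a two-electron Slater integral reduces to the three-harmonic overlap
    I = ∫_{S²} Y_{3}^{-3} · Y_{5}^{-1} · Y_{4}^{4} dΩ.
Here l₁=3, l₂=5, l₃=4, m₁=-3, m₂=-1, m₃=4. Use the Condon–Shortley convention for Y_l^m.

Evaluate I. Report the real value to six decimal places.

0.050679

Checks pass: Σm=0; 12 even; l₃=4∈[2,8].
(2·3+1)(2·5+1)(2·4+1) = 693
Δ: 4! 2! 6! / 13! → 1/180180
sum: t=1:−1/576 t=2:+1/144 t=3:−1/576 = 1/288
3j²(3 5 4; 0 0 0) = Δ·Π!·Σ² = 20/1001  (sign +1)
sum: t=4:+1/34560 = 1/34560
3j²(3 5 4; -3 -1 4) = Δ·Π!·Σ² = 1/429  (sign +1)
combine: 4πI² = 693·20/1001·1/429 = 60/1859
take √, sign +1: I = 0.05067935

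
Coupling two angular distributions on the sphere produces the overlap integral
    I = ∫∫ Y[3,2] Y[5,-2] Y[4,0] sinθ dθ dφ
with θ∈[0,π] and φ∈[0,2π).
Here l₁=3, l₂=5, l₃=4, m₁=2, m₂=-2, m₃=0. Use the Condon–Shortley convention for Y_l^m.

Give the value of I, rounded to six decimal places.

m-sum 0 ✓  L=12 even ✓  2≤4≤8 ✓
Π(2lᵢ+1) = 7×11×9 = 693
triangle coeff Δ(3,5,4) = 1/180180
Σ_t [1,3]: t=1:−1/576 t=2:+1/144 t=3:−1/576 = 1/288
(3j)²=20/1001 [(3 5 4; 0 0 0)], sign=+1
Σ_t [0,1]: t=0:+1/864 t=1:−1/576 = -1/1728
(3j)²=5/1287 [(3 5 4; 2 -2 0)], sign=-1
⇒ 4πI² = 100/1859
I = (-1)√(100/1859/(4π)) = -0.06542675

-0.065427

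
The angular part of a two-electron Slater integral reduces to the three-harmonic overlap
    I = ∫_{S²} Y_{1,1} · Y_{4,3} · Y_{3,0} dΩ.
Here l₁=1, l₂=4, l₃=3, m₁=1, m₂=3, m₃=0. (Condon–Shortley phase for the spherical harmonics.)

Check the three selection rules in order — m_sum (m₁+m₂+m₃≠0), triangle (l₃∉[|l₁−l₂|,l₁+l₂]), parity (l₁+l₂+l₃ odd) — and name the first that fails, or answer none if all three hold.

m_sum

Σmᵢ = 4  ✗
l₃∈[|l₁−l₂|,l₁+l₂]=[3,5], have l₃=3
Σlᵢ = 8 ⇒ even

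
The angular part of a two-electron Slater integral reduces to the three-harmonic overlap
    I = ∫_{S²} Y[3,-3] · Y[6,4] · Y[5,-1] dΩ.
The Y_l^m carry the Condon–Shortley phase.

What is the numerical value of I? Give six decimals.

-0.190675

m-sum 0 ✓  L=14 even ✓  3≤5≤9 ✓
Π(2lᵢ+1) = 7×13×11 = 1001
triangle coeff Δ(3,6,5) = 1/675675
Σ_t [1,3]: t=1:−1/8640 t=2:+1/2304 t=3:−1/8640 = 7/34560
(3j)²=7/429 [(3 6 5; 0 0 0)], sign=-1
Σ_t [4,4]: t=4:+1/69120 = 1/69120
(3j)²=4/143 [(3 6 5; -3 4 -1)], sign=+1
⇒ 4πI² = 196/429
I = (-1)√(196/429/(4π)) = -0.19067531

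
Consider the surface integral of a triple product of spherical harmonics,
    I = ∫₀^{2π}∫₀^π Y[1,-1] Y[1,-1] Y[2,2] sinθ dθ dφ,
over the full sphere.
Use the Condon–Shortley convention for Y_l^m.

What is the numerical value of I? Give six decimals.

0.309019

m-sum 0 ✓  L=4 even ✓  0≤2≤2 ✓
Π(2lᵢ+1) = 3×3×5 = 45
triangle coeff Δ(1,1,2) = 1/30
Σ_t [0,0]: t=0:+1/1 = 1/1
(3j)²=2/15 [(1 1 2; 0 0 0)], sign=+1
Σ_t [0,0]: t=0:+1/4 = 1/4
(3j)²=1/5 [(1 1 2; -1 -1 2)], sign=+1
⇒ 4πI² = 6/5
I = (+1)√(6/5/(4π)) = 0.30901936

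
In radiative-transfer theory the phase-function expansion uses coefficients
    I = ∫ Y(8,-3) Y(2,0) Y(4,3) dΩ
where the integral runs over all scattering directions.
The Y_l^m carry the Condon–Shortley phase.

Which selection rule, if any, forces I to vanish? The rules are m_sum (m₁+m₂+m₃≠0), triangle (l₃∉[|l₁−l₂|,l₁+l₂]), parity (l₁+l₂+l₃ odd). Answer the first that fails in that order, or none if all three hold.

triangle

m₁+m₂+m₃ = -3 + 0 + 3 = 0  ✓
triangle: |8−2|=6 ≤ l₃=4 ≤ 8+2=10  ✗
parity: l₁+l₂+l₃ = 14 is even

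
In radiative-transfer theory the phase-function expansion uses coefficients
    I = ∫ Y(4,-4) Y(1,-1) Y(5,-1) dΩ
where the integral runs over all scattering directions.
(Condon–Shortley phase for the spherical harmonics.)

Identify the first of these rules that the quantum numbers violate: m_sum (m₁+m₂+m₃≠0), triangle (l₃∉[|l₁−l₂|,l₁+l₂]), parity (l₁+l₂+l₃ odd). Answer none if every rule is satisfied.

m₁+m₂+m₃ = -4 − 1 − 1 = -6  ✗
triangle: |4−1|=3 ≤ l₃=5 ≤ 4+1=5
parity: l₁+l₂+l₃ = 10 is even

m_sum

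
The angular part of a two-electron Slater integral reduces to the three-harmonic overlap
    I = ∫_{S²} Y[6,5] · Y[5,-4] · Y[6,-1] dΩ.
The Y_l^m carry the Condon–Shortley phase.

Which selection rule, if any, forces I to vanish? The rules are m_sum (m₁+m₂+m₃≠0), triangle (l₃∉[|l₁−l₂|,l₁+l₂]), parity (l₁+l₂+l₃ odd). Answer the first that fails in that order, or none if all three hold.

m₁+m₂+m₃ = 5 − 4 − 1 = 0  ✓
triangle: |6−5|=1 ≤ l₃=6 ≤ 6+5=11  ✓
parity: l₁+l₂+l₃ = 17 is odd  ✗

parity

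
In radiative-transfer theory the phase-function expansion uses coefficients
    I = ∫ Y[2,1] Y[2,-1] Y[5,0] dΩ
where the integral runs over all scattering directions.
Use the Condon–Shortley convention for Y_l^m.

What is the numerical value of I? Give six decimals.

l₃=5 ∉ [0,4] — triangle fails ⇒ I = 0

0.000000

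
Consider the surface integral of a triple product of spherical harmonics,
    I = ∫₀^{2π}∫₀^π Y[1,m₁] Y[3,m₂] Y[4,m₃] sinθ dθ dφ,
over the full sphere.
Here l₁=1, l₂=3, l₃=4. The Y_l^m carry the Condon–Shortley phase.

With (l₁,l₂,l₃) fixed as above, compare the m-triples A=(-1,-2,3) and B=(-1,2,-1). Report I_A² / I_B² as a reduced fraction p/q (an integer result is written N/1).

7/1

Shared (l₁,l₂,l₃)=(1,3,4): N and (l;000)² cancel in I_A²/I_B².
A: Δ = 0!·2!·6!/9! = 1/252; Racah Σ t=0..0: t=0:+1/240 = 1/240; ⇒ 3j(1 3 4; -1 -2 3)² = 1/12, sgn -1
B: Δ = 0!·2!·6!/9! = 1/252; Racah Σ t=0..0: t=0:+1/240 = 1/240; ⇒ 3j(1 3 4; -1 2 -1)² = 1/84, sgn -1
I_A²/I_B² = (1/12)/(1/84) = 7/1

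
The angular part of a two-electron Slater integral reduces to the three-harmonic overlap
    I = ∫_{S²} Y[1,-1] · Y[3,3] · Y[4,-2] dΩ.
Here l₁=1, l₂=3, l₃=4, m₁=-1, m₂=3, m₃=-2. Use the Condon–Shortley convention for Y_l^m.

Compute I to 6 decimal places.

Checks pass: Σm=0; 8 even; l₃=4∈[2,4].
(2·1+1)(2·3+1)(2·4+1) = 189
Δ: 0! 2! 6! / 9! → 1/252
sum: t=0:+1/36 = 1/36
3j²(1 3 4; 0 0 0) = Δ·Π!·Σ² = 4/63  (sign +1)
sum: t=0:+1/1440 = 1/1440
3j²(1 3 4; -1 3 -2) = Δ·Π!·Σ² = 1/252  (sign +1)
combine: 4πI² = 189·4/63·1/252 = 1/21
take √, sign +1: I = 0.06155813

0.061558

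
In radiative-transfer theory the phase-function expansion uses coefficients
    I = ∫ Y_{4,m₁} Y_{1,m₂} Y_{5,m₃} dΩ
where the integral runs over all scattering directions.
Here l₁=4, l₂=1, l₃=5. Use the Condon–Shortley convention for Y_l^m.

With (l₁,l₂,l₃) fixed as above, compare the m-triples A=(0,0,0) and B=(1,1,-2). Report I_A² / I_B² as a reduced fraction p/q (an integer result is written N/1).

Same 4,1,5: normalisation and zero-m 3j drop out of the ratio.
A: Δ: 0! 8! 2! / 11! → 1/495; sum: t=0:+1/576 = 1/576; 3j²(4 1 5; 0 0 0) = Δ·Π!·Σ² = 5/99  (sign -1)
B: Δ: 0! 8! 2! / 11! → 1/495; sum: t=0:+1/1440 = 1/1440; 3j²(4 1 5; 1 1 -2) = Δ·Π!·Σ² = 7/165  (sign -1)
I_A²/I_B² = (5/99)/(7/165) = 25/21

25/21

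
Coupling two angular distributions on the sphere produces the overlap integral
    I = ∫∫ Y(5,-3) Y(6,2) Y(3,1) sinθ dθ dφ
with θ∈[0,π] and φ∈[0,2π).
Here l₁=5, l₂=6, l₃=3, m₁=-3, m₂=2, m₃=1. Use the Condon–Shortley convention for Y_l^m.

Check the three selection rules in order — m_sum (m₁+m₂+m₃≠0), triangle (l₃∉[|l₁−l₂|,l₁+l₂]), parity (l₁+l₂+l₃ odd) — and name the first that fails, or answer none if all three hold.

m₁+m₂+m₃ = -3 + 2 + 1 = 0  ✓
triangle: |5−6|=1 ≤ l₃=3 ≤ 5+6=11  ✓
parity: l₁+l₂+l₃ = 14 is even  ✓

none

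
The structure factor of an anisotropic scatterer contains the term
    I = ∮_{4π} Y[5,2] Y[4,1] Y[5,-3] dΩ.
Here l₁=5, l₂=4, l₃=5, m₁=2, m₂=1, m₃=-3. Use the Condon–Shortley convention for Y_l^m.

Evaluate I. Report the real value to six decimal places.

-0.118854

Rules hold: Σm=0, L=14 even, 1≤5≤9.
N = 11·9·11 = 1089
Δ = 4!·6!·4!/15! = 1/3153150
Racah Σ t=0..4: t=0:+1/69120 t=1:−1/1728 t=2:+1/576 t=3:−1/1728 t=4:+1/69120 = 7/11520
⇒ 3j(5 4 5; 0 0 0)² = 2/143, sgn -1
Racah Σ t=1..3: t=1:−1/6912 t=2:+1/2880 t=3:−1/17280 = 1/6912
⇒ 3j(5 4 5; 2 1 -3)² = 5/429, sgn +1
4πI² = N·(3j₀)²·(3jₘ)² = 30/169
I = -1·√(0.177515/4π) = -0.11885360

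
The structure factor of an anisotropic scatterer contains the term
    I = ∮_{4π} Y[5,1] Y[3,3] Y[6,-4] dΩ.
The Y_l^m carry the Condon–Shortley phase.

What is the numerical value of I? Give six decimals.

-0.190675

Checks pass: Σm=0; 14 even; l₃=6∈[2,8].
(2·5+1)(2·3+1)(2·6+1) = 1001
Δ: 2! 8! 4! / 15! → 1/675675
sum: t=0:+1/8640 t=1:−1/2304 t=2:+1/8640 = -7/34560
3j²(5 3 6; 0 0 0) = Δ·Π!·Σ² = 7/429  (sign -1)
sum: t=2:+1/69120 = 1/69120
3j²(5 3 6; 1 3 -4) = Δ·Π!·Σ² = 4/143  (sign +1)
combine: 4πI² = 1001·7/429·4/143 = 196/429
take √, sign -1: I = -0.19067531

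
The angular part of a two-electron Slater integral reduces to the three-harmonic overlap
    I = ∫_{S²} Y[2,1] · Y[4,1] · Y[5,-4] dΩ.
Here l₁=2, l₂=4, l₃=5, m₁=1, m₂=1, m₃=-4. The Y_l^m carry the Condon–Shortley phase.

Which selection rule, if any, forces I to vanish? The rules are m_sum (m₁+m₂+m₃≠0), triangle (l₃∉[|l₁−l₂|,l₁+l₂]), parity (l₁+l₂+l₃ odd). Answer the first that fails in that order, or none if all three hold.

azimuthal sum: 1 + 1 − 4 = -2  ✗
2 ≤ 5 ≤ 6 (triangle on l)
L = 2 + 4 + 5 = 11 (odd)

m_sum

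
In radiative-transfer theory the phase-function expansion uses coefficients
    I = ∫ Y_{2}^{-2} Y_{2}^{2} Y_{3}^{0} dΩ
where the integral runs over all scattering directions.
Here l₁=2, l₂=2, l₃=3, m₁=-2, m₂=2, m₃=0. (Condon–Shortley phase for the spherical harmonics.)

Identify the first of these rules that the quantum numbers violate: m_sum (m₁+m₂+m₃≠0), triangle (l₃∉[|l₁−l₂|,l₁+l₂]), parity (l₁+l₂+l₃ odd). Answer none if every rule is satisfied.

azimuthal sum: -2 + 2 + 0 = 0  ✓
0 ≤ 3 ≤ 4 (triangle on l)  ✓
L = 2 + 2 + 3 = 7 (odd)  ✗

parity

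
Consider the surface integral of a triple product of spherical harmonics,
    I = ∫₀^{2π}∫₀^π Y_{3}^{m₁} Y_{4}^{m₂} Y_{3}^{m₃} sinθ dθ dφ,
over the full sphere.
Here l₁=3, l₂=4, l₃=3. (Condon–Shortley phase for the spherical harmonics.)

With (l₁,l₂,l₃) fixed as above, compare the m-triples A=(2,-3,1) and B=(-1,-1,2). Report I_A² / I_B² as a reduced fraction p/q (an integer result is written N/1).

7/16

l's match ⇒ only the (l;m) 3-j factors differ between A and B.
A: triangle coeff Δ(3,4,3) = 1/34650; Σ_t [0,1]: t=0:+1/144 t=1:−1/288 = 1/288; (3j)²=1/99 [(3 4 3; 2 -3 1)], sign=+1
B: triangle coeff Δ(3,4,3) = 1/34650; Σ_t [2,3]: t=2:+1/48 t=3:−1/144 = 1/72; (3j)²=16/693 [(3 4 3; -1 -1 2)], sign=-1
I_A²/I_B² = (1/99)/(16/693) = 7/16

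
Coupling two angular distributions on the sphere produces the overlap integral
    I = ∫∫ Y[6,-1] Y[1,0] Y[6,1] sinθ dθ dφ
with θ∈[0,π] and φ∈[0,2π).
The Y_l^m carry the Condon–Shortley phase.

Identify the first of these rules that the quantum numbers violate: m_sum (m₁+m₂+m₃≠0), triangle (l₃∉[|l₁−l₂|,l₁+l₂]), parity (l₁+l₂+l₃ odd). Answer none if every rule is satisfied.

m₁+m₂+m₃ = -1 + 0 + 1 = 0  ✓
triangle: |6−1|=5 ≤ l₃=6 ≤ 6+1=7  ✓
parity: l₁+l₂+l₃ = 13 is odd  ✗

parity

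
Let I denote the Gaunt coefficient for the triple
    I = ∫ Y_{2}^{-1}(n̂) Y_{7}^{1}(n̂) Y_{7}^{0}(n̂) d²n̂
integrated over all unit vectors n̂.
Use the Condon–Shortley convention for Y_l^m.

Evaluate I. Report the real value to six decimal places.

Rules hold: Σm=0, L=16 even, 5≤7≤9.
N = 5·15·15 = 1125
Δ = 2!·2!·12!/17! = 1/185640
Racah Σ t=0..2: t=0:+1/2419200 t=1:−1/518400 t=2:+1/2419200 = -1/907200
⇒ 3j(2 7 7; 0 0 0)² = 56/3315, sgn +1
Racah Σ t=1..2: t=1:−1/1209600 t=2:+1/1036800 = 1/7257600
⇒ 3j(2 7 7; -1 1 0)² = 1/2210, sgn -1
4πI² = N·(3j₀)²·(3jₘ)² = 420/48841
I = -1·√(0.00859933/4π) = -0.02615938

-0.026159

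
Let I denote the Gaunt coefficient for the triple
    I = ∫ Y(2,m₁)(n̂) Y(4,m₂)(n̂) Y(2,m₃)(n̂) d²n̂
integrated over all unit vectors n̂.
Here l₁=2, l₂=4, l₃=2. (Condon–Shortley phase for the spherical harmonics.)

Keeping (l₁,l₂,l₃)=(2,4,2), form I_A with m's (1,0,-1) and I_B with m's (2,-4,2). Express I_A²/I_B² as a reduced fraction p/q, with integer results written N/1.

l's match ⇒ only the (l;m) 3-j factors differ between A and B.
A: triangle coeff Δ(2,4,2) = 1/630; Σ_t [1,1]: t=1:−1/36 = -1/36; (3j)²=8/315 [(2 4 2; 1 0 -1)], sign=+1
B: triangle coeff Δ(2,4,2) = 1/630; Σ_t [0,0]: t=0:+1/576 = 1/576; (3j)²=1/9 [(2 4 2; 2 -4 2)], sign=+1
I_A²/I_B² = (8/315)/(1/9) = 8/35

8/35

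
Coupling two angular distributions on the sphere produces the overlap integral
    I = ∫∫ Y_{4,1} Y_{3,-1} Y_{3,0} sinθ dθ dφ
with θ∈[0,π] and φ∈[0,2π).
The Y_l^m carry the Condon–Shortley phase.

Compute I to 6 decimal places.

Rules hold: Σm=0, L=10 even, 1≤3≤7.
N = 9·7·7 = 441
Δ = 4!·4!·2!/11! = 1/34650
Racah Σ t=1..3: t=1:−1/72 t=2:+1/16 t=3:−1/72 = 5/144
⇒ 3j(4 3 3; 0 0 0)² = 2/77, sgn -1
Racah Σ t=0..2: t=0:+1/288 t=1:−1/24 t=2:+1/48 = -5/288
⇒ 3j(4 3 3; 1 -1 0)² = 5/462, sgn +1
4πI² = N·(3j₀)²·(3jₘ)² = 15/121
I = -1·√(0.123967/4π) = -0.09932258

-0.099323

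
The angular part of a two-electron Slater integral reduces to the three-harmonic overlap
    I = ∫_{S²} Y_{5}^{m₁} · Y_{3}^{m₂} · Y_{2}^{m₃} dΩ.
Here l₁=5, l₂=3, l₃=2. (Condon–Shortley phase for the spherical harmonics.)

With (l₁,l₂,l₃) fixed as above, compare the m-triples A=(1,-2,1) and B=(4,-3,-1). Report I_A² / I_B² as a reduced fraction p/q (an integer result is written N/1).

Shared (l₁,l₂,l₃)=(5,3,2): N and (l;000)² cancel in I_A²/I_B².
A: Δ = 6!·4!·0!/11! = 1/2310; Racah Σ t=1..1: t=1:−1/720 = -1/720; ⇒ 3j(5 3 2; 1 -2 1)² = 4/385, sgn +1
B: Δ = 6!·4!·0!/11! = 1/2310; Racah Σ t=0..0: t=0:+1/4320 = 1/4320; ⇒ 3j(5 3 2; 4 -3 -1)² = 2/55, sgn -1
I_A²/I_B² = (4/385)/(2/55) = 2/7

2/7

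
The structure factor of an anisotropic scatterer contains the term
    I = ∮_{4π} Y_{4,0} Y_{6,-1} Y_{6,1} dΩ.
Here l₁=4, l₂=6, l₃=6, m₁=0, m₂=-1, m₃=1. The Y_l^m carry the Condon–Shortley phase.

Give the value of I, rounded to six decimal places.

m-sum 0 ✓  L=16 even ✓  2≤6≤10 ✓
Π(2lᵢ+1) = 9×13×13 = 1521
triangle coeff Δ(4,6,6) = 1/15315300
Σ_t [0,4]: t=0:+1/829440 t=1:−1/25920 t=2:+1/9216 t=3:−1/25920 t=4:+1/829440 = 7/207360
(3j)²=28/2431 [(4 6 6; 0 0 0)], sign=+1
Σ_t [0,4]: t=0:+1/414720 t=1:−1/20736 t=2:+1/11520 t=3:−1/51840 t=4:+1/2903040 = 1/45360
(3j)²=1024/153153 [(4 6 6; 0 -1 1)], sign=-1
⇒ 4πI² = 4096/34969
I = (-1)√(4096/34969/(4π)) = -0.09654581

-0.096546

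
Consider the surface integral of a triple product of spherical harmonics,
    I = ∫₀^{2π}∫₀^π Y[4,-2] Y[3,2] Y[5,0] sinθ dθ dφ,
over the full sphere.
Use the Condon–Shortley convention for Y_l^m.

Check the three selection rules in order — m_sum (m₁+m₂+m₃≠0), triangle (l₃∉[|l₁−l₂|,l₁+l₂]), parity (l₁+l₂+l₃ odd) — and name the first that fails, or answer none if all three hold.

none

m₁+m₂+m₃ = -2 + 2 + 0 = 0  ✓
triangle: |4−3|=1 ≤ l₃=5 ≤ 4+3=7  ✓
parity: l₁+l₂+l₃ = 12 is even  ✓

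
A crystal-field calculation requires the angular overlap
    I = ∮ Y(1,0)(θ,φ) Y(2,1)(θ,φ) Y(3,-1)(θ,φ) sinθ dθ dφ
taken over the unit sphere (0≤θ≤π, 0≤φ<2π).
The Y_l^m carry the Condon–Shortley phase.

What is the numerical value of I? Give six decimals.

Rules hold: Σm=0, L=6 even, 1≤3≤3.
N = 3·5·7 = 105
Δ = 0!·2!·4!/7! = 1/105
Racah Σ t=0..0: t=0:+1/4 = 1/4
⇒ 3j(1 2 3; 0 0 0)² = 3/35, sgn -1
Racah Σ t=0..0: t=0:+1/6 = 1/6
⇒ 3j(1 2 3; 0 1 -1)² = 8/105, sgn +1
4πI² = N·(3j₀)²·(3jₘ)² = 24/35
I = -1·√(0.685714/4π) = -0.23359668

-0.233597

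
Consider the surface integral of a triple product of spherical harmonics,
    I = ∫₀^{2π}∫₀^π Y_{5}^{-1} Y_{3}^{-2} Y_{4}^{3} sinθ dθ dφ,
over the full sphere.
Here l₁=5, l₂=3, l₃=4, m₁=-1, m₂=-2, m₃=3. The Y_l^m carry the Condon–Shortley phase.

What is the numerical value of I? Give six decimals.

m-sum 0 ✓  L=12 even ✓  2≤4≤8 ✓
Π(2lᵢ+1) = 11×7×9 = 693
triangle coeff Δ(5,3,4) = 1/180180
Σ_t [1,3]: t=1:−1/576 t=2:+1/144 t=3:−1/576 = 1/288
(3j)²=20/1001 [(5 3 4; 0 0 0)], sign=+1
Σ_t [0,1]: t=0:+1/17280 t=1:−1/1440 = -11/17280
(3j)²=11/468 [(5 3 4; -1 -2 3)], sign=+1
⇒ 4πI² = 55/169
I = (+1)√(55/169/(4π)) = 0.16092854

0.160929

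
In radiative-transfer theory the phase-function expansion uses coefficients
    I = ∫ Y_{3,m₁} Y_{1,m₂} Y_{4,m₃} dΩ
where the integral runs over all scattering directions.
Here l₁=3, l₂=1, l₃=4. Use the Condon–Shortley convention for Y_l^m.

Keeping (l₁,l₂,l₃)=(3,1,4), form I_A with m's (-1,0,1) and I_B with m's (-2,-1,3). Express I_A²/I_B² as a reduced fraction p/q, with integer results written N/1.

5/7

Same 3,1,4: normalisation and zero-m 3j drop out of the ratio.
A: Δ: 0! 6! 2! / 9! → 1/252; sum: t=0:+1/48 = 1/48; 3j²(3 1 4; -1 0 1) = Δ·Π!·Σ² = 5/84  (sign -1)
B: Δ: 0! 6! 2! / 9! → 1/252; sum: t=0:+1/240 = 1/240; 3j²(3 1 4; -2 -1 3) = Δ·Π!·Σ² = 1/12  (sign -1)
I_A²/I_B² = (5/84)/(1/12) = 5/7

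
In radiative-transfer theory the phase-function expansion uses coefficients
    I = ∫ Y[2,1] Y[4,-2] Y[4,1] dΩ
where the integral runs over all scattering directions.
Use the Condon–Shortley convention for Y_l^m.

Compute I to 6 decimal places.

m-sum 0 ✓  L=10 even ✓  2≤4≤6 ✓
Π(2lᵢ+1) = 5×9×9 = 405
triangle coeff Δ(2,4,4) = 1/13860
Σ_t [0,2]: t=0:+1/192 t=1:−1/36 t=2:+1/192 = -5/288
(3j)²=20/693 [(2 4 4; 0 0 0)], sign=-1
Σ_t [0,1]: t=0:+1/96 t=1:−1/240 = 1/160
(3j)²=27/1540 [(2 4 4; 1 -2 1)], sign=-1
⇒ 4πI² = 1215/5929
I = (+1)√(1215/5929/(4π)) = 0.12770047

0.127700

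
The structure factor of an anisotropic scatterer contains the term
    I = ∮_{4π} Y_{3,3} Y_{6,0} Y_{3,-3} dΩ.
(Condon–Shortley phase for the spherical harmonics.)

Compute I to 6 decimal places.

0.011854

m-sum 0 ✓  L=12 even ✓  3≤3≤9 ✓
Π(2lᵢ+1) = 7×13×7 = 637
triangle coeff Δ(3,6,3) = 1/12012
Σ_t [3,3]: t=3:−1/1296 = -1/1296
(3j)²=100/3003 [(3 6 3; 0 0 0)], sign=+1
Σ_t [0,0]: t=0:+1/518400 = 1/518400
(3j)²=1/12012 [(3 6 3; 3 0 -3)], sign=+1
⇒ 4πI² = 25/14157
I = (+1)√(25/14157/(4π)) = 0.01185440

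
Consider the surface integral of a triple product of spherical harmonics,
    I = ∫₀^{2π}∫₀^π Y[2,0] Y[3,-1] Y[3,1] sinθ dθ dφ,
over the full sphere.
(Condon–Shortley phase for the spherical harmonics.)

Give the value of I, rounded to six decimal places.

-0.126157

Rules hold: Σm=0, L=8 even, 1≤3≤5.
N = 5·7·7 = 245
Δ = 2!·2!·4!/9! = 1/3780
Racah Σ t=0..2: t=0:+1/24 t=1:−1/4 t=2:+1/24 = -1/6
⇒ 3j(2 3 3; 0 0 0)² = 4/105, sgn +1
Racah Σ t=0..2: t=0:+1/16 t=1:−1/6 t=2:+1/96 = -3/32
⇒ 3j(2 3 3; 0 -1 1)² = 3/140, sgn -1
4πI² = N·(3j₀)²·(3jₘ)² = 1/5
I = -1·√(0.2/4π) = -0.12615663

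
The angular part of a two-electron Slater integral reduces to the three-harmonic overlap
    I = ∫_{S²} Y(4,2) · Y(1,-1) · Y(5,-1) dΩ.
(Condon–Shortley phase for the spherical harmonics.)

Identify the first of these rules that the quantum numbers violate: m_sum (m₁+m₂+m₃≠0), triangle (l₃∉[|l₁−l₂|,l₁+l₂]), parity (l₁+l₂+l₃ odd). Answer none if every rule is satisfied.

none

Σmᵢ = 0  ✓
l₃∈[|l₁−l₂|,l₁+l₂]=[3,5], have l₃=5  ✓
Σlᵢ = 10 ⇒ even  ✓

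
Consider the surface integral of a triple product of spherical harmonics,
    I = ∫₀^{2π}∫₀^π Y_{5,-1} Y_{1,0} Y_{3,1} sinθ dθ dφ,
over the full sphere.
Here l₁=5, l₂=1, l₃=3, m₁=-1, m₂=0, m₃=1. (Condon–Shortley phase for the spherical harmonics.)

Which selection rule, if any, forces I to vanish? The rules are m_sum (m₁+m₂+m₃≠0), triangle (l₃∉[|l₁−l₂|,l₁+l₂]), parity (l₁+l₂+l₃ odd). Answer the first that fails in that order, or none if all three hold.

m₁+m₂+m₃ = -1 + 0 + 1 = 0  ✓
triangle: |5−1|=4 ≤ l₃=3 ≤ 5+1=6  ✗
parity: l₁+l₂+l₃ = 9 is odd

triangle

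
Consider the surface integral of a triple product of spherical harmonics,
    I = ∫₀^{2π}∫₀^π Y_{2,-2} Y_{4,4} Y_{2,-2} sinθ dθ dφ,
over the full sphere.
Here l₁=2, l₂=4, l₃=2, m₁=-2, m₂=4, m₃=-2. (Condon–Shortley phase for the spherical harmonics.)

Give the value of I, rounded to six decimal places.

Checks pass: Σm=0; 8 even; l₃=2∈[2,6].
(2·2+1)(2·4+1)(2·2+1) = 225
Δ: 4! 0! 4! / 9! → 1/630
sum: t=2:+1/16 = 1/16
3j²(2 4 2; 0 0 0) = Δ·Π!·Σ² = 2/35  (sign +1)
sum: t=4:+1/576 = 1/576
3j²(2 4 2; -2 4 -2) = Δ·Π!·Σ² = 1/9  (sign +1)
combine: 4πI² = 225·2/35·1/9 = 10/7
take √, sign +1: I = 0.33716777

0.337168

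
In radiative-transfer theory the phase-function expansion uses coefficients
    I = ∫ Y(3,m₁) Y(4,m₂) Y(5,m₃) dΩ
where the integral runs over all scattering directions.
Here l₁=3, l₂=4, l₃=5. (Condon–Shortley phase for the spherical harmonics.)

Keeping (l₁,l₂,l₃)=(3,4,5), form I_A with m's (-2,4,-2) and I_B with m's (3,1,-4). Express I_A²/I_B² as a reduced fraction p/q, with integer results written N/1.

Shared (l₁,l₂,l₃)=(3,4,5): N and (l;000)² cancel in I_A²/I_B².
A: Δ = 2!·4!·6!/13! = 1/180180; Racah Σ t=2..2: t=2:+1/8640 = 1/8640; ⇒ 3j(3 4 5; -2 4 -2)² = 14/1287, sgn -1
B: Δ = 2!·4!·6!/13! = 1/180180; Racah Σ t=0..0: t=0:+1/5760 = 1/5760; ⇒ 3j(3 4 5; 3 1 -4)² = 9/286, sgn -1
I_A²/I_B² = (14/1287)/(9/286) = 28/81

28/81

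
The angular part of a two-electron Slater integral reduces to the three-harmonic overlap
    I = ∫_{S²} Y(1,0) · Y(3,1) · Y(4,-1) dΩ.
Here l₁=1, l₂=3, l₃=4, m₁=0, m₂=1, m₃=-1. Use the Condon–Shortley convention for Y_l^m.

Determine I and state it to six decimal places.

-0.238414

Rules hold: Σm=0, L=8 even, 2≤4≤4.
N = 3·7·9 = 189
Δ = 0!·2!·6!/9! = 1/252
Racah Σ t=0..0: t=0:+1/36 = 1/36
⇒ 3j(1 3 4; 0 0 0)² = 4/63, sgn +1
Racah Σ t=0..0: t=0:+1/48 = 1/48
⇒ 3j(1 3 4; 0 1 -1)² = 5/84, sgn -1
4πI² = N·(3j₀)²·(3jₘ)² = 5/7
I = -1·√(0.714286/4π) = -0.23841361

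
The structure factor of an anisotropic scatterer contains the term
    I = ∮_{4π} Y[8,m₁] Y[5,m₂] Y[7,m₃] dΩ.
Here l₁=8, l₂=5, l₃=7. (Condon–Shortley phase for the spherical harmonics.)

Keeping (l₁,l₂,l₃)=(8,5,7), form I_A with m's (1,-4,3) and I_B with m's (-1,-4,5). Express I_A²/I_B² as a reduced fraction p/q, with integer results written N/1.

6084/5819

l's match ⇒ only the (l;m) 3-j factors differ between A and B.
A: triangle coeff Δ(8,5,7) = 1/814773960; Σ_t [0,1]: t=0:+1/130636800 t=1:−1/49766400 = -13/1045094400; (3j)²=39/3553 [(8 5 7; 1 -4 3)], sign=-1
B: triangle coeff Δ(8,5,7) = 1/814773960; Σ_t [0,1]: t=0:+1/1567641600 t=1:−1/232243200 = -23/6270566400; (3j)²=529/50388 [(8 5 7; -1 -4 5)], sign=-1
I_A²/I_B² = (39/3553)/(529/50388) = 6084/5819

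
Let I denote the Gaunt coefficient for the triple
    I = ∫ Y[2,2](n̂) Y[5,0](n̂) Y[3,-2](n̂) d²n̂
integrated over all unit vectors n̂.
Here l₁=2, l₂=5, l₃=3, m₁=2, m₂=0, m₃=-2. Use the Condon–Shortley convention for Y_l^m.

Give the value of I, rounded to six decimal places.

Checks pass: Σm=0; 10 even; l₃=3∈[3,7].
(2·2+1)(2·5+1)(2·3+1) = 385
Δ: 4! 0! 6! / 11! → 1/2310
sum: t=2:+1/144 = 1/144
3j²(2 5 3; 0 0 0) = Δ·Π!·Σ² = 10/231  (sign -1)
sum: t=0:+1/2880 = 1/2880
3j²(2 5 3; 2 0 -2) = Δ·Π!·Σ² = 1/462  (sign -1)
combine: 4πI² = 385·10/231·1/462 = 25/693
take √, sign +1: I = 0.05357948

0.053579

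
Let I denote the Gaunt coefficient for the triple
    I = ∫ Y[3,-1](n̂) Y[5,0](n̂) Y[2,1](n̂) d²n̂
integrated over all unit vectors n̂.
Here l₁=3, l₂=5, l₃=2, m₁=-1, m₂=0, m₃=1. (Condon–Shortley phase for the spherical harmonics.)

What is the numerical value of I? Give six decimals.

0.169433

Rules hold: Σm=0, L=10 even, 2≤2≤8.
N = 7·11·5 = 385
Δ = 6!·0!·4!/11! = 1/2310
Racah Σ t=3..3: t=3:−1/144 = -1/144
⇒ 3j(3 5 2; 0 0 0)² = 10/231, sgn -1
Racah Σ t=4..4: t=4:+1/288 = 1/288
⇒ 3j(3 5 2; -1 0 1)² = 5/231, sgn -1
4πI² = N·(3j₀)²·(3jₘ)² = 250/693
I = +1·√(0.36075/4π) = 0.16943318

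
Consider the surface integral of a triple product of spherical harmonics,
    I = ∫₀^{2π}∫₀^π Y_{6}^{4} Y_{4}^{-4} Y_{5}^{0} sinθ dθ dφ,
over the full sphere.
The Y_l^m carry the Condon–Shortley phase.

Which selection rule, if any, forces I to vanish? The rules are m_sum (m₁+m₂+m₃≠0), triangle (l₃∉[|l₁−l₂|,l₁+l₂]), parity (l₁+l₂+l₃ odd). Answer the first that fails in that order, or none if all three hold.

m₁+m₂+m₃ = 4 − 4 + 0 = 0  ✓
triangle: |6−4|=2 ≤ l₃=5 ≤ 6+4=10  ✓
parity: l₁+l₂+l₃ = 15 is odd  ✗

parity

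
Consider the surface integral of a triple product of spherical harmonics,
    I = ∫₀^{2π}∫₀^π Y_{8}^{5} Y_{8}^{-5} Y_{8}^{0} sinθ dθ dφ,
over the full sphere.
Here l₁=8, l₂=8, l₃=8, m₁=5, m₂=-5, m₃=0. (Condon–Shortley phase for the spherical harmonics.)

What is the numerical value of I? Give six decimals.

-0.093155

Checks pass: Σm=0; 24 even; l₃=8∈[0,16].
(2·8+1)(2·8+1)(2·8+1) = 4913
Δ: 8! 8! 8! / 25! → 1/236637794250
sum: t=0:+1/65548320768000 t=1:−1/128024064000 t=2:+1/2985984000 t=3:−1/373248000 t=4:+1/191102976 t=5:−1/373248000 t=6:+1/2985984000 t=7:−1/128024064000 t=8:+1/65548320768000 = 11/20808990720
3j²(8 8 8; 0 0 0) = Δ·Π!·Σ² = 490/96577  (sign +1)
sum: t=0:+1/20901888000 t=1:−1/10450944000 t=2:+1/36578304000 t=3:−1/1170505728000 = -1/46820229120
3j²(8 8 8; 5 -5 0) = Δ·Π!·Σ² = 65/14858  (sign -1)
combine: 4πI² = 4913·490/96577·65/14858 = 20825/190969
take √, sign -1: I = -0.09315499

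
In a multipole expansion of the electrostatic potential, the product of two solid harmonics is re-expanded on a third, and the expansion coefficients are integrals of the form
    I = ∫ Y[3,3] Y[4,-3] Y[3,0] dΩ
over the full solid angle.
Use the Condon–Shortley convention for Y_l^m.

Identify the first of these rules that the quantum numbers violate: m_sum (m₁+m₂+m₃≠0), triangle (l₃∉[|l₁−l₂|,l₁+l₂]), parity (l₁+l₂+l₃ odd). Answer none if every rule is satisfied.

Σmᵢ = 0  ✓
l₃∈[|l₁−l₂|,l₁+l₂]=[1,7], have l₃=3  ✓
Σlᵢ = 10 ⇒ even  ✓

none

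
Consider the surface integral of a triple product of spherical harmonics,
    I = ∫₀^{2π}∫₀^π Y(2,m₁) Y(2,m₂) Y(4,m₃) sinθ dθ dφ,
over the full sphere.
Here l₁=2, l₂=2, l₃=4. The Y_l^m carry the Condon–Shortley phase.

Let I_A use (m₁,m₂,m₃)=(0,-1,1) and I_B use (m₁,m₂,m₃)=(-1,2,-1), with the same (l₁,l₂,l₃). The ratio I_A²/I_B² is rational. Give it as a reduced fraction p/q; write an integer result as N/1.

6/1

l's match ⇒ only the (l;m) 3-j factors differ between A and B.
A: triangle coeff Δ(2,2,4) = 1/630; Σ_t [0,0]: t=0:+1/24 = 1/24; (3j)²=1/21 [(2 2 4; 0 -1 1)], sign=-1
B: triangle coeff Δ(2,2,4) = 1/630; Σ_t [0,0]: t=0:+1/144 = 1/144; (3j)²=1/126 [(2 2 4; -1 2 -1)], sign=-1
I_A²/I_B² = (1/21)/(1/126) = 6/1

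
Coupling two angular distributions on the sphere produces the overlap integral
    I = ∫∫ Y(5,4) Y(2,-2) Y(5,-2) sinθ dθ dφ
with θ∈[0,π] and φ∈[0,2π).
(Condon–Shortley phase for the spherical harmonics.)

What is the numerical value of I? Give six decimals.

m-sum 0 ✓  L=12 even ✓  3≤5≤7 ✓
Π(2lᵢ+1) = 11×5×11 = 605
triangle coeff Δ(5,2,5) = 1/38610
Σ_t [0,2]: t=0:+1/2880 t=1:−1/576 t=2:+1/2880 = -1/960
(3j)²=10/429 [(5 2 5; 0 0 0)], sign=+1
Σ_t [0,0]: t=0:+1/20160 = 1/20160
(3j)²=12/715 [(5 2 5; 4 -2 -2)], sign=-1
⇒ 4πI² = 40/169
I = (-1)√(40/169/(4π)) = -0.13724032

-0.137240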